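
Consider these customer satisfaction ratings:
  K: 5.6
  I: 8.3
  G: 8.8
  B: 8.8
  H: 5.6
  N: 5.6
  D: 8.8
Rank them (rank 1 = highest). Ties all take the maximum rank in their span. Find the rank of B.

Sorted (descending): 8.8, 8.8, 8.8, 8.3, 5.6, 5.6, 5.6
The 3 values of 8.8 occupy positions 1–3 → each gets rank 3.
The 3 values of 5.6 occupy positions 5–7 → each gets rank 7.
B has value 8.8 → rank 3.

3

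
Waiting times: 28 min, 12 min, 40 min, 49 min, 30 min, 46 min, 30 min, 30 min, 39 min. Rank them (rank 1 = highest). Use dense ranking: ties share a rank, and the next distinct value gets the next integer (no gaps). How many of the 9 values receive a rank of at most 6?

Sorted (descending): 49, 46, 40, 39, 30, 30, 30, 28, 12
The 3 values of 30 share dense rank 5.
Remaining distinct values take the next consecutive integers.
Ranks ≤ 6: {1, 2, 3, 4, 5, 5, 5, 6} → 8 values.

8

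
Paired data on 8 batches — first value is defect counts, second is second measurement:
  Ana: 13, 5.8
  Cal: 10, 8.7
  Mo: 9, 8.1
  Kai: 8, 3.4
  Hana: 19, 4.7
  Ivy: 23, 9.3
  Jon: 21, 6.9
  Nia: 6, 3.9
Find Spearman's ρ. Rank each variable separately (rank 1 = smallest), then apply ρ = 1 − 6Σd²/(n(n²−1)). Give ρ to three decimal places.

Ranks of variable 1: 5, 4, 3, 2, 6, 8, 7, 1
Ranks of variable 2: 4, 7, 6, 1, 3, 8, 5, 2
d = r₁ − r₂: 1, -3, -3, 1, 3, 0, 2, -1
d²: 1, 9, 9, 1, 9, 0, 4, 1; Σd² = 34
ρ = 1 − 6·34/(8·63) = 1 − 204/504 = 0.595

0.595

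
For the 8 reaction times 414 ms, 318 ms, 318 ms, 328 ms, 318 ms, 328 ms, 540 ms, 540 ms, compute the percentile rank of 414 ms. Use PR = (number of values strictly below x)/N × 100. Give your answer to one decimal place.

62.5

N = 8.
Strictly below 414: 5. Equal to 414: 1.
PR = 5/8 × 100 = 62.5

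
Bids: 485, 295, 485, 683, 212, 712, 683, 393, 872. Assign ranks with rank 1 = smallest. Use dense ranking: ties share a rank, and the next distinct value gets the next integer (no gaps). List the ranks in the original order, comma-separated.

4, 2, 4, 5, 1, 6, 5, 3, 7

Sorted (ascending): 212, 295, 393, 485, 485, 683, 683, 712, 872
The 2 values of 485 share dense rank 4.
The 2 values of 683 share dense rank 5.
Remaining distinct values take the next consecutive integers.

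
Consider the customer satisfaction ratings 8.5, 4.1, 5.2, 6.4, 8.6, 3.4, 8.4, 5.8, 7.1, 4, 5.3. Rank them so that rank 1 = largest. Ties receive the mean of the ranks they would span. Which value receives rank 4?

7.1

Sorted (descending): 8.6, 8.5, 8.4, 7.1, 6.4, 5.8, 5.3, 5.2, 4.1, 4, 3.4
No ties — each value takes its position as its rank.
Rank 4 → value 7.1.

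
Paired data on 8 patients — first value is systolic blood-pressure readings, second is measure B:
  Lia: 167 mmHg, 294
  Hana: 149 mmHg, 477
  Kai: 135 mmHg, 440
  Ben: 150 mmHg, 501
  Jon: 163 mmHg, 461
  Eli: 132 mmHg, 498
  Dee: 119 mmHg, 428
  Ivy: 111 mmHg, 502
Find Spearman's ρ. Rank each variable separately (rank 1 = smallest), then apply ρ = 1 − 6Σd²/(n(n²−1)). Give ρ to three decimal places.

Ranks of variable 1: 8, 5, 4, 6, 7, 3, 2, 1
Ranks of variable 2: 1, 5, 3, 7, 4, 6, 2, 8
d = r₁ − r₂: 7, 0, 1, -1, 3, -3, 0, -7
d²: 49, 0, 1, 1, 9, 9, 0, 49; Σd² = 118
ρ = 1 − 6·118/(8·63) = 1 − 708/504 = -0.405

-0.405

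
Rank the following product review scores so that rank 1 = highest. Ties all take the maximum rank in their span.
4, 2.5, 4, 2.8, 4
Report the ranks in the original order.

Sorted (descending): 4, 4, 4, 2.8, 2.5
The 3 values of 4 occupy positions 1–3 → each gets rank 3.

3, 5, 3, 4, 3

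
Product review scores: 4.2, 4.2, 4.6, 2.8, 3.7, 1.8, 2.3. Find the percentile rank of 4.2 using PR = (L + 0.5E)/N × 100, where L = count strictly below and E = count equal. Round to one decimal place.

71.4

N = 7.
Strictly below 4.2: 4. Equal to 4.2: 2.
PR = (4 + 0.5·2)/7 × 100 = 71.4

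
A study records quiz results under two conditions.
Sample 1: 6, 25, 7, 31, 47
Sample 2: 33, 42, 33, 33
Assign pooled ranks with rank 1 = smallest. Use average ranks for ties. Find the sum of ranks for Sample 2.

26

Sorted (ascending): 6, 7, 25, 31, 33, 33, 33, 42, 47
The 3 values of 33 occupy positions 5–7 → average rank 6.
Sample 2 values → pooled ranks: 33→6, 42→8, 33→6, 33→6
Rank sum = 6 + 8 + 6 + 6 = 26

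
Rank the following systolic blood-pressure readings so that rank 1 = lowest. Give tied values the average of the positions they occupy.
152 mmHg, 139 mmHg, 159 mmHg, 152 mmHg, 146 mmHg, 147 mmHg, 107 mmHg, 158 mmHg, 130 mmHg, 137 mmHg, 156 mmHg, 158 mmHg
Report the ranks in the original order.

7.5, 4, 12, 7.5, 5, 6, 1, 10.5, 2, 3, 9, 10.5

Sorted (ascending): 107, 130, 137, 139, 146, 147, 152, 152, 156, 158, 158, 159
The 2 values of 152 occupy positions 7–8 → average rank (7+8)/2 = 7.5.
The 2 values of 158 occupy positions 10–11 → average rank (10+11)/2 = 10.5.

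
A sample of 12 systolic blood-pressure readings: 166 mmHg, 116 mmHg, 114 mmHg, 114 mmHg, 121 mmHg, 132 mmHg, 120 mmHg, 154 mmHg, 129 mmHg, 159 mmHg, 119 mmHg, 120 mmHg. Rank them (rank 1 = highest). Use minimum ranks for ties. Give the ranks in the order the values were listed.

1, 10, 11, 11, 6, 4, 7, 3, 5, 2, 9, 7

Sorted (descending): 166, 159, 154, 132, 129, 121, 120, 120, 119, 116, 114, 114
The 2 values of 120 occupy positions 7–8 → each gets rank 7.
The 2 values of 114 occupy positions 11–12 → each gets rank 11.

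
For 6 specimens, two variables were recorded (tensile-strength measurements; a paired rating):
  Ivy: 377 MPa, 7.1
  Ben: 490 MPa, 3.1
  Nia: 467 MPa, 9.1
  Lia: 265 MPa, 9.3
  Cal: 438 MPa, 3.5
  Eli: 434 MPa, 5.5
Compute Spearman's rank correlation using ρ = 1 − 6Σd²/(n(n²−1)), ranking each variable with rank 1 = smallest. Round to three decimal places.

-0.657

Ranks of variable 1: 2, 6, 5, 1, 4, 3
Ranks of variable 2: 4, 1, 5, 6, 2, 3
d = r₁ − r₂: -2, 5, 0, -5, 2, 0
d²: 4, 25, 0, 25, 4, 0; Σd² = 58
ρ = 1 − 6·58/(6·35) = 1 − 348/210 = -0.657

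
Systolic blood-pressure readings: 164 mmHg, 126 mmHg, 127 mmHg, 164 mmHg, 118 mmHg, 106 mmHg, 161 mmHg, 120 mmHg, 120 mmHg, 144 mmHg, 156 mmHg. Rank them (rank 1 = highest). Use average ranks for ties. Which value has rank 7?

126

Sorted (descending): 164, 164, 161, 156, 144, 127, 126, 120, 120, 118, 106
The 2 values of 164 occupy positions 1–2 → average rank (1+2)/2 = 1.5.
The 2 values of 120 occupy positions 8–9 → average rank (8+9)/2 = 8.5.
Rank 7 → value 126.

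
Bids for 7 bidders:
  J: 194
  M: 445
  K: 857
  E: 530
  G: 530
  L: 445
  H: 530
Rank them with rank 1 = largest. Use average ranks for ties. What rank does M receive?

Sorted (descending): 857, 530, 530, 530, 445, 445, 194
The 3 values of 530 occupy positions 2–4 → average rank 3.
The 2 values of 445 occupy positions 5–6 → average rank (5+6)/2 = 5.5.
M has value 445 → rank 5.5.

5.5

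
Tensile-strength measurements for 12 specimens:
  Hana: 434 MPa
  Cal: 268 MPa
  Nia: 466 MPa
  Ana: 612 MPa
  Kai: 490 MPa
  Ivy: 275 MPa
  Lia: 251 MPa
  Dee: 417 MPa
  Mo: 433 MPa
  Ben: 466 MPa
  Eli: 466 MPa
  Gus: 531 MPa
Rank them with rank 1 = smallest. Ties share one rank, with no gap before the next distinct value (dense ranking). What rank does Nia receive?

Sorted (ascending): 251, 268, 275, 417, 433, 434, 466, 466, 466, 490, 531, 612
The 3 values of 466 share dense rank 7.
Remaining distinct values take the next consecutive integers.
Nia has value 466 MPa → rank 7.

7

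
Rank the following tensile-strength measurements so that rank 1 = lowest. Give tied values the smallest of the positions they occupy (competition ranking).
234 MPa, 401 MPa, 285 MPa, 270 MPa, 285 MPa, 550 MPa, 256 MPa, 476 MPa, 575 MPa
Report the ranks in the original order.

1, 6, 4, 3, 4, 8, 2, 7, 9

Sorted (ascending): 234, 256, 270, 285, 285, 401, 476, 550, 575
The 2 values of 285 occupy positions 4–5 → each gets rank 4.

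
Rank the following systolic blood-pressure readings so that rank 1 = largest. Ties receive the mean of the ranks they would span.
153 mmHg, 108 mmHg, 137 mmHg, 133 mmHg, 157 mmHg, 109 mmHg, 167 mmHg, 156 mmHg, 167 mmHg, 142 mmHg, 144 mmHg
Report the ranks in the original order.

Sorted (descending): 167, 167, 157, 156, 153, 144, 142, 137, 133, 109, 108
The 2 values of 167 occupy positions 1–2 → average rank (1+2)/2 = 1.5.

5, 11, 8, 9, 3, 10, 1.5, 4, 1.5, 7, 6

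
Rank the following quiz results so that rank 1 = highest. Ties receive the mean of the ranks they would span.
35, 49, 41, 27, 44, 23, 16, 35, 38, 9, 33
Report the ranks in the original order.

Sorted (descending): 49, 44, 41, 38, 35, 35, 33, 27, 23, 16, 9
The 2 values of 35 occupy positions 5–6 → average rank (5+6)/2 = 5.5.

5.5, 1, 3, 8, 2, 9, 10, 5.5, 4, 11, 7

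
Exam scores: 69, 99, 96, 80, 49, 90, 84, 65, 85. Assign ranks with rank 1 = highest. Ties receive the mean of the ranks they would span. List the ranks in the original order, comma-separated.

Sorted (descending): 99, 96, 90, 85, 84, 80, 69, 65, 49
No ties — each value takes its position as its rank.

7, 1, 2, 6, 9, 3, 5, 8, 4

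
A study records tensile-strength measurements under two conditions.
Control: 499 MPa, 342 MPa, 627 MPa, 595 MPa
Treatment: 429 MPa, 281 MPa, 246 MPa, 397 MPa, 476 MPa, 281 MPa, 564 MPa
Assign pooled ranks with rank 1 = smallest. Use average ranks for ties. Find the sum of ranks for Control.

Sorted (ascending): 246, 281, 281, 342, 397, 429, 476, 499, 564, 595, 627
The 2 values of 281 occupy positions 2–3 → average rank (2+3)/2 = 2.5.
Control values → pooled ranks: 499→8, 342→4, 627→11, 595→10
Rank sum = 8 + 4 + 11 + 10 = 33

33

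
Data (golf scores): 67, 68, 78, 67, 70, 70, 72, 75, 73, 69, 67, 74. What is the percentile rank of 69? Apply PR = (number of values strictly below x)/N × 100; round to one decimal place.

N = 12.
Strictly below 69: 4. Equal to 69: 1.
PR = 4/12 × 100 = 33.3

33.3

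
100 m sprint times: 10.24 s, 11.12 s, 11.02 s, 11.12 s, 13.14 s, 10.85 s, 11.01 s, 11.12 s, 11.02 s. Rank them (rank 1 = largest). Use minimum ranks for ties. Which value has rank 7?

11.01

Sorted (descending): 13.14, 11.12, 11.12, 11.12, 11.02, 11.02, 11.01, 10.85, 10.24
The 3 values of 11.12 occupy positions 2–4 → each gets rank 2.
The 2 values of 11.02 occupy positions 5–6 → each gets rank 5.
Rank 7 → value 11.01.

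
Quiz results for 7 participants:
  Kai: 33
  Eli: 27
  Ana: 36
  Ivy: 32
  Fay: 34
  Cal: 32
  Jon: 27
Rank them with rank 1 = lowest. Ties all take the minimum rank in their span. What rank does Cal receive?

3

Sorted (ascending): 27, 27, 32, 32, 33, 34, 36
The 2 values of 27 occupy positions 1–2 → each gets rank 1.
The 2 values of 32 occupy positions 3–4 → each gets rank 3.
Cal has value 32 → rank 3.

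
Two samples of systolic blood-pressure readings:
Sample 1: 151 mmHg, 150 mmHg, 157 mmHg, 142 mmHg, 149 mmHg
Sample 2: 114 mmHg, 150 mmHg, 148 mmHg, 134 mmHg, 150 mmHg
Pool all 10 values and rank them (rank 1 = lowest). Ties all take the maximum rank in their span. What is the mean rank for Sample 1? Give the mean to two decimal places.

Sorted (ascending): 114, 134, 142, 148, 149, 150, 150, 150, 151, 157
The 3 values of 150 occupy positions 6–8 → each gets rank 8.
Sample 1 values → pooled ranks: 151→9, 150→8, 157→10, 142→3, 149→5
Mean rank = (9 + 8 + 10 + 3 + 5) / 5 = 7.00

7.00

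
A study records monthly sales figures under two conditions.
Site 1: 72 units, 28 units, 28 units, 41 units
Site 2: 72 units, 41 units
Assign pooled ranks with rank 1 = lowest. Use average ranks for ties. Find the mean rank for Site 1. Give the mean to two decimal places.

3.00

Sorted (ascending): 28, 28, 41, 41, 72, 72
The 2 values of 28 occupy positions 1–2 → average rank (1+2)/2 = 1.5.
The 2 values of 41 occupy positions 3–4 → average rank (3+4)/2 = 3.5.
The 2 values of 72 occupy positions 5–6 → average rank (5+6)/2 = 5.5.
Site 1 values → pooled ranks: 72→5.5, 28→1.5, 28→1.5, 41→3.5
Mean rank = (5.5 + 1.5 + 1.5 + 3.5) / 4 = 3.00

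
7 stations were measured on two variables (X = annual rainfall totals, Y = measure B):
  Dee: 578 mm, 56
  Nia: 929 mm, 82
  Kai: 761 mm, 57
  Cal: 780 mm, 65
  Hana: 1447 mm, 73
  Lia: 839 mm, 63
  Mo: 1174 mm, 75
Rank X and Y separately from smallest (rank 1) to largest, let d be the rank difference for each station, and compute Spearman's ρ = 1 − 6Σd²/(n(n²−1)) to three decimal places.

Ranks of variable 1: 1, 5, 2, 3, 7, 4, 6
Ranks of variable 2: 1, 7, 2, 4, 5, 3, 6
d = r₁ − r₂: 0, -2, 0, -1, 2, 1, 0
d²: 0, 4, 0, 1, 4, 1, 0; Σd² = 10
ρ = 1 − 6·10/(7·48) = 1 − 60/336 = 0.821

0.821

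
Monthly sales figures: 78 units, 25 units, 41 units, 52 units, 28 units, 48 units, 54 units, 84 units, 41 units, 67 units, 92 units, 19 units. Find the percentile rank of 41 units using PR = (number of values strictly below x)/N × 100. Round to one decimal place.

25.0

N = 12.
Strictly below 41: 3. Equal to 41: 2.
PR = 3/12 × 100 = 25.0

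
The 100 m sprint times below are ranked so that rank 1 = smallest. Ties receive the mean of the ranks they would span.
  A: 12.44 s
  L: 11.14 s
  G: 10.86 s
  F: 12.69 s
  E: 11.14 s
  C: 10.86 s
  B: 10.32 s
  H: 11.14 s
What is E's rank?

Sorted (ascending): 10.32, 10.86, 10.86, 11.14, 11.14, 11.14, 12.44, 12.69
The 2 values of 10.86 occupy positions 2–3 → average rank (2+3)/2 = 2.5.
The 3 values of 11.14 occupy positions 4–6 → average rank 5.
E has value 11.14 s → rank 5.

5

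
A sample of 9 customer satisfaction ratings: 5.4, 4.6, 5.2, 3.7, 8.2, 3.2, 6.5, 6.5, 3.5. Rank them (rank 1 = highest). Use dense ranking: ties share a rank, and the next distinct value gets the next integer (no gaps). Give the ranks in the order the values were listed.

3, 5, 4, 6, 1, 8, 2, 2, 7

Sorted (descending): 8.2, 6.5, 6.5, 5.4, 5.2, 4.6, 3.7, 3.5, 3.2
The 2 values of 6.5 share dense rank 2.
Remaining distinct values take the next consecutive integers.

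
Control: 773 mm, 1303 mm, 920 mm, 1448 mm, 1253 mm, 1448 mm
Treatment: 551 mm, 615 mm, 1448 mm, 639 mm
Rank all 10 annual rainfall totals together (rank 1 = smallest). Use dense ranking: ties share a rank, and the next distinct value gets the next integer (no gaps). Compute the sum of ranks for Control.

Sorted (ascending): 551, 615, 639, 773, 920, 1253, 1303, 1448, 1448, 1448
The 3 values of 1448 share dense rank 8.
Remaining distinct values take the next consecutive integers.
Control values → pooled ranks: 773→4, 1303→7, 920→5, 1448→8, 1253→6, 1448→8
Rank sum = 4 + 7 + 5 + 8 + 6 + 8 = 38

38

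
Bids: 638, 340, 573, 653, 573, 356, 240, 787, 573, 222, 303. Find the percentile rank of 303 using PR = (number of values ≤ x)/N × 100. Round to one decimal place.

27.3

N = 11.
Strictly below 303: 2. Equal to 303: 1.
PR = 3/11 × 100 = 27.3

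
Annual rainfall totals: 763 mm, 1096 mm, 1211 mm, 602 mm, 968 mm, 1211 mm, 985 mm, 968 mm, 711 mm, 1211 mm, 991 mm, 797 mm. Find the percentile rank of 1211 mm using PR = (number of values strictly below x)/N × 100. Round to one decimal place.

N = 12.
Strictly below 1211: 9. Equal to 1211: 3.
PR = 9/12 × 100 = 75.0

75.0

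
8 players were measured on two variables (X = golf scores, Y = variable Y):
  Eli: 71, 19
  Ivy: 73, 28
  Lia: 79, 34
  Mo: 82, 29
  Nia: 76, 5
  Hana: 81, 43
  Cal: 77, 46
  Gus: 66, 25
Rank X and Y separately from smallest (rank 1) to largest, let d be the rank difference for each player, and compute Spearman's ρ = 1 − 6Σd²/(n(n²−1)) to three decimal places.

Ranks of variable 1: 2, 3, 6, 8, 4, 7, 5, 1
Ranks of variable 2: 2, 4, 6, 5, 1, 7, 8, 3
d = r₁ − r₂: 0, -1, 0, 3, 3, 0, -3, -2
d²: 0, 1, 0, 9, 9, 0, 9, 4; Σd² = 32
ρ = 1 − 6·32/(8·63) = 1 − 192/504 = 0.619

0.619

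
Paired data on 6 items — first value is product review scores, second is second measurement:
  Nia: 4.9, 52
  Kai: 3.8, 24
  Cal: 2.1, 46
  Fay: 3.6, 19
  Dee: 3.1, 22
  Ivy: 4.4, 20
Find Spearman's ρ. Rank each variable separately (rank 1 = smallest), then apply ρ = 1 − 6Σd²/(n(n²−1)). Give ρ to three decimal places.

0.143

Ranks of variable 1: 6, 4, 1, 3, 2, 5
Ranks of variable 2: 6, 4, 5, 1, 3, 2
d = r₁ − r₂: 0, 0, -4, 2, -1, 3
d²: 0, 0, 16, 4, 1, 9; Σd² = 30
ρ = 1 − 6·30/(6·35) = 1 − 180/210 = 0.143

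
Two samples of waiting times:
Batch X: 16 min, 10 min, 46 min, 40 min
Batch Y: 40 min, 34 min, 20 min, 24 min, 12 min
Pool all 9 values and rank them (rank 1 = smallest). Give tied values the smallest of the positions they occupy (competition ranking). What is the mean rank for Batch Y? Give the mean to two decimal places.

4.80

Sorted (ascending): 10, 12, 16, 20, 24, 34, 40, 40, 46
The 2 values of 40 occupy positions 7–8 → each gets rank 7.
Batch Y values → pooled ranks: 40→7, 34→6, 20→4, 24→5, 12→2
Mean rank = (7 + 6 + 4 + 5 + 2) / 5 = 4.80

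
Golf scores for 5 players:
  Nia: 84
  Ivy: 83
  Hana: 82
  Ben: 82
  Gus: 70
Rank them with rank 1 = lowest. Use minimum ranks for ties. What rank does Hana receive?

Sorted (ascending): 70, 82, 82, 83, 84
The 2 values of 82 occupy positions 2–3 → each gets rank 2.
Hana has value 82 → rank 2.

2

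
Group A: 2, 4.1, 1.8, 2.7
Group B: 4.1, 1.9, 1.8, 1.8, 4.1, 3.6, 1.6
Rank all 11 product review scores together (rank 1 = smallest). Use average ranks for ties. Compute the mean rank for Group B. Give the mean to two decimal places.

Sorted (ascending): 1.6, 1.8, 1.8, 1.8, 1.9, 2, 2.7, 3.6, 4.1, 4.1, 4.1
The 3 values of 1.8 occupy positions 2–4 → average rank 3.
The 3 values of 4.1 occupy positions 9–11 → average rank 10.
Group B values → pooled ranks: 4.1→10, 1.9→5, 1.8→3, 1.8→3, 4.1→10, 3.6→8, 1.6→1
Mean rank = (10 + 5 + 3 + 3 + 10 + 8 + 1) / 7 = 5.71

5.71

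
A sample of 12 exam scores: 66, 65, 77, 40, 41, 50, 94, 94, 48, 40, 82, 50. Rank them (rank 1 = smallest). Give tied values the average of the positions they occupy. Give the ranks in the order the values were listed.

8, 7, 9, 1.5, 3, 5.5, 11.5, 11.5, 4, 1.5, 10, 5.5

Sorted (ascending): 40, 40, 41, 48, 50, 50, 65, 66, 77, 82, 94, 94
The 2 values of 40 occupy positions 1–2 → average rank (1+2)/2 = 1.5.
The 2 values of 50 occupy positions 5–6 → average rank (5+6)/2 = 5.5.
The 2 values of 94 occupy positions 11–12 → average rank (11+12)/2 = 11.5.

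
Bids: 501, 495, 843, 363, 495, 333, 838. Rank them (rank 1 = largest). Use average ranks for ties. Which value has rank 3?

Sorted (descending): 843, 838, 501, 495, 495, 363, 333
The 2 values of 495 occupy positions 4–5 → average rank (4+5)/2 = 4.5.
Rank 3 → value 501.

501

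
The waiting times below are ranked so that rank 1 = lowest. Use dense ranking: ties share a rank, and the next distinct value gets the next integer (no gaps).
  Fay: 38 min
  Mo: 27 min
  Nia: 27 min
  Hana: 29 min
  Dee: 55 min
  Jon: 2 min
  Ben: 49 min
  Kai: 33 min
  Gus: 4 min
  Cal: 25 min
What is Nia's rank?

4

Sorted (ascending): 2, 4, 25, 27, 27, 29, 33, 38, 49, 55
The 2 values of 27 share dense rank 4.
Remaining distinct values take the next consecutive integers.
Nia has value 27 min → rank 4.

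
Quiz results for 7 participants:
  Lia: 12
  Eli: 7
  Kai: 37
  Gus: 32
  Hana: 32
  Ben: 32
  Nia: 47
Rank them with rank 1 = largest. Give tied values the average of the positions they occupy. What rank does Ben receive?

4

Sorted (descending): 47, 37, 32, 32, 32, 12, 7
The 3 values of 32 occupy positions 3–5 → average rank 4.
Ben has value 32 → rank 4.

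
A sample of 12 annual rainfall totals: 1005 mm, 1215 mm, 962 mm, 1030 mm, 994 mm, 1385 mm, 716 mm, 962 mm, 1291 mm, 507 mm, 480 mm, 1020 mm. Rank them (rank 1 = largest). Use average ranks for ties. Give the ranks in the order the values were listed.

6, 3, 8.5, 4, 7, 1, 10, 8.5, 2, 11, 12, 5

Sorted (descending): 1385, 1291, 1215, 1030, 1020, 1005, 994, 962, 962, 716, 507, 480
The 2 values of 962 occupy positions 8–9 → average rank (8+9)/2 = 8.5.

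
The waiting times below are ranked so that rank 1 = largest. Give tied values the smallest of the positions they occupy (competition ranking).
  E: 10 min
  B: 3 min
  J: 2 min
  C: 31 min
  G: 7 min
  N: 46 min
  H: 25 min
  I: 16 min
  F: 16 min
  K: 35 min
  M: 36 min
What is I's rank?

Sorted (descending): 46, 36, 35, 31, 25, 16, 16, 10, 7, 3, 2
The 2 values of 16 occupy positions 6–7 → each gets rank 6.
I has value 16 min → rank 6.

6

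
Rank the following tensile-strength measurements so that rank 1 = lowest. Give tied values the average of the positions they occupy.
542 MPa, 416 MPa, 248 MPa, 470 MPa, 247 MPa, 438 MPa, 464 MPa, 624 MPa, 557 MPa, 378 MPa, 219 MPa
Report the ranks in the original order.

9, 5, 3, 8, 2, 6, 7, 11, 10, 4, 1

Sorted (ascending): 219, 247, 248, 378, 416, 438, 464, 470, 542, 557, 624
No ties — each value takes its position as its rank.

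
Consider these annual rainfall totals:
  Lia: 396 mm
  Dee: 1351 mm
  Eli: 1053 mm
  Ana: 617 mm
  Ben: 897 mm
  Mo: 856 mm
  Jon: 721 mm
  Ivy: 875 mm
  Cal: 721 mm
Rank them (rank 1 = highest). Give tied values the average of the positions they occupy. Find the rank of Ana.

Sorted (descending): 1351, 1053, 897, 875, 856, 721, 721, 617, 396
The 2 values of 721 occupy positions 6–7 → average rank (6+7)/2 = 6.5.
Ana has value 617 mm → rank 8.

8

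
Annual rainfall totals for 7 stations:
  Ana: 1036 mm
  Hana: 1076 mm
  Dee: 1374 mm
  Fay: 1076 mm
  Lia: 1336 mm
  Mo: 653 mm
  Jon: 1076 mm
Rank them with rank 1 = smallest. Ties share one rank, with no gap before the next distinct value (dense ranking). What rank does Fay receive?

3

Sorted (ascending): 653, 1036, 1076, 1076, 1076, 1336, 1374
The 3 values of 1076 share dense rank 3.
Remaining distinct values take the next consecutive integers.
Fay has value 1076 mm → rank 3.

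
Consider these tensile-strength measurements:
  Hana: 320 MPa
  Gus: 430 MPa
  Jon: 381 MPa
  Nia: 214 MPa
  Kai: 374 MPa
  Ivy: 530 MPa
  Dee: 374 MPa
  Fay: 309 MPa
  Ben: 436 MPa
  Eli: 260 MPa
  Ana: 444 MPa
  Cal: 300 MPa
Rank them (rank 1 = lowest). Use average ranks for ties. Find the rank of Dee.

Sorted (ascending): 214, 260, 300, 309, 320, 374, 374, 381, 430, 436, 444, 530
The 2 values of 374 occupy positions 6–7 → average rank (6+7)/2 = 6.5.
Dee has value 374 MPa → rank 6.5.

6.5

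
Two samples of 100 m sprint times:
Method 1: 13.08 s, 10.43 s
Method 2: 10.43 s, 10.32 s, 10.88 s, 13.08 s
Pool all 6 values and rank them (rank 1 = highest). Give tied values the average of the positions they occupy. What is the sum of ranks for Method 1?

6

Sorted (descending): 13.08, 13.08, 10.88, 10.43, 10.43, 10.32
The 2 values of 13.08 occupy positions 1–2 → average rank (1+2)/2 = 1.5.
The 2 values of 10.43 occupy positions 4–5 → average rank (4+5)/2 = 4.5.
Method 1 values → pooled ranks: 13.08→1.5, 10.43→4.5
Rank sum = 1.5 + 4.5 = 6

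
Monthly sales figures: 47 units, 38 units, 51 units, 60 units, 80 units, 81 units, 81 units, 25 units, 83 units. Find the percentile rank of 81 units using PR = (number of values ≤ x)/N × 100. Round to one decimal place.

88.9

N = 9.
Strictly below 81: 6. Equal to 81: 2.
PR = 8/9 × 100 = 88.9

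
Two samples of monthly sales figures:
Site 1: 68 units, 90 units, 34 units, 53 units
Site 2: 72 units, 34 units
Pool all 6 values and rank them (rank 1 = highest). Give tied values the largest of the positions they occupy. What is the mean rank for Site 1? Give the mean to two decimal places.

Sorted (descending): 90, 72, 68, 53, 34, 34
The 2 values of 34 occupy positions 5–6 → each gets rank 6.
Site 1 values → pooled ranks: 68→3, 90→1, 34→6, 53→4
Mean rank = (3 + 1 + 6 + 4) / 4 = 3.50

3.50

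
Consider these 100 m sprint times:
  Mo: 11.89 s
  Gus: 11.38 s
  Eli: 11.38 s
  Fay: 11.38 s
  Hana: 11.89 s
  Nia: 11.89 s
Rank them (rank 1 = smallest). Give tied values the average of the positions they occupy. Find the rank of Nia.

Sorted (ascending): 11.38, 11.38, 11.38, 11.89, 11.89, 11.89
The 3 values of 11.38 occupy positions 1–3 → average rank 2.
The 3 values of 11.89 occupy positions 4–6 → average rank 5.
Nia has value 11.89 s → rank 5.

5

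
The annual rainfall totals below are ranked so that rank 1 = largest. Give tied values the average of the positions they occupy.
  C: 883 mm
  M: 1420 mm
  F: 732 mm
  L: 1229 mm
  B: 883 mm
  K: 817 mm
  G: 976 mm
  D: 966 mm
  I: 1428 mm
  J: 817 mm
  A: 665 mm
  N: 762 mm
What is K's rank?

8.5

Sorted (descending): 1428, 1420, 1229, 976, 966, 883, 883, 817, 817, 762, 732, 665
The 2 values of 883 occupy positions 6–7 → average rank (6+7)/2 = 6.5.
The 2 values of 817 occupy positions 8–9 → average rank (8+9)/2 = 8.5.
K has value 817 mm → rank 8.5.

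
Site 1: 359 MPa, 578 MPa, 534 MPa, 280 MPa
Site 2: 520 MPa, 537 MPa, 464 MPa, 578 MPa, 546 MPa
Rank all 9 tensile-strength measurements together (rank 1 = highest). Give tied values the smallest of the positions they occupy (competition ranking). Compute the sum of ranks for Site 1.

Sorted (descending): 578, 578, 546, 537, 534, 520, 464, 359, 280
The 2 values of 578 occupy positions 1–2 → each gets rank 1.
Site 1 values → pooled ranks: 359→8, 578→1, 534→5, 280→9
Rank sum = 8 + 1 + 5 + 9 = 23

23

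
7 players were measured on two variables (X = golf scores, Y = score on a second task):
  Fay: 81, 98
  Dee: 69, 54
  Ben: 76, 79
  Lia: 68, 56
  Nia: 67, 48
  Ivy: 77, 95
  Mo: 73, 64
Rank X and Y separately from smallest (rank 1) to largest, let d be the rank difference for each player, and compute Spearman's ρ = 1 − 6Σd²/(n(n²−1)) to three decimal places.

Ranks of variable 1: 7, 3, 5, 2, 1, 6, 4
Ranks of variable 2: 7, 2, 5, 3, 1, 6, 4
d = r₁ − r₂: 0, 1, 0, -1, 0, 0, 0
d²: 0, 1, 0, 1, 0, 0, 0; Σd² = 2
ρ = 1 − 6·2/(7·48) = 1 − 12/336 = 0.964

0.964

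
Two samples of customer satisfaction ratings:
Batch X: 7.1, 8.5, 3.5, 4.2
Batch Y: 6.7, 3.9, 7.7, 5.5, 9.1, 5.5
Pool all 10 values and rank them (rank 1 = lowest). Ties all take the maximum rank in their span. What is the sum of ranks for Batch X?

Sorted (ascending): 3.5, 3.9, 4.2, 5.5, 5.5, 6.7, 7.1, 7.7, 8.5, 9.1
The 2 values of 5.5 occupy positions 4–5 → each gets rank 5.
Batch X values → pooled ranks: 7.1→7, 8.5→9, 3.5→1, 4.2→3
Rank sum = 7 + 9 + 1 + 3 = 20

20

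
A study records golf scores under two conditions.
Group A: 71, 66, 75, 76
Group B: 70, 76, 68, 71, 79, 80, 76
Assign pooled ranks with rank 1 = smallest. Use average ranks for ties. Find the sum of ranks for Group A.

Sorted (ascending): 66, 68, 70, 71, 71, 75, 76, 76, 76, 79, 80
The 2 values of 71 occupy positions 4–5 → average rank (4+5)/2 = 4.5.
The 3 values of 76 occupy positions 7–9 → average rank 8.
Group A values → pooled ranks: 71→4.5, 66→1, 75→6, 76→8
Rank sum = 4.5 + 1 + 6 + 8 = 19.5

19.5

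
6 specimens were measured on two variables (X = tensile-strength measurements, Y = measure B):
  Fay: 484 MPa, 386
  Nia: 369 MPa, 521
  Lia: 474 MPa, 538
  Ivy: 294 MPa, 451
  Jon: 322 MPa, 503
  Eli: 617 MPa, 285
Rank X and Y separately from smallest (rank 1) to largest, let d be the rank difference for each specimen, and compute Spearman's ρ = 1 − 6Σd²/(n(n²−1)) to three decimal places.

-0.429

Ranks of variable 1: 5, 3, 4, 1, 2, 6
Ranks of variable 2: 2, 5, 6, 3, 4, 1
d = r₁ − r₂: 3, -2, -2, -2, -2, 5
d²: 9, 4, 4, 4, 4, 25; Σd² = 50
ρ = 1 − 6·50/(6·35) = 1 − 300/210 = -0.429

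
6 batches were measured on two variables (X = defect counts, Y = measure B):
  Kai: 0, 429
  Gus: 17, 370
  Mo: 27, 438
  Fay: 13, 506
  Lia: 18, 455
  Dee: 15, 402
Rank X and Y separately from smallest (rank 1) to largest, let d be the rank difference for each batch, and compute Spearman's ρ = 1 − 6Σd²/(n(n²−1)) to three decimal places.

0.029

Ranks of variable 1: 1, 4, 6, 2, 5, 3
Ranks of variable 2: 3, 1, 4, 6, 5, 2
d = r₁ − r₂: -2, 3, 2, -4, 0, 1
d²: 4, 9, 4, 16, 0, 1; Σd² = 34
ρ = 1 − 6·34/(6·35) = 1 − 204/210 = 0.029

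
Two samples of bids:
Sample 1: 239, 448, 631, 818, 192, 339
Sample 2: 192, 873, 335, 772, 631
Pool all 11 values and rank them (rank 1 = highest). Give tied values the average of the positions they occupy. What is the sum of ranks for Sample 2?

Sorted (descending): 873, 818, 772, 631, 631, 448, 339, 335, 239, 192, 192
The 2 values of 631 occupy positions 4–5 → average rank (4+5)/2 = 4.5.
The 2 values of 192 occupy positions 10–11 → average rank (10+11)/2 = 10.5.
Sample 2 values → pooled ranks: 192→10.5, 873→1, 335→8, 772→3, 631→4.5
Rank sum = 10.5 + 1 + 8 + 3 + 4.5 = 27

27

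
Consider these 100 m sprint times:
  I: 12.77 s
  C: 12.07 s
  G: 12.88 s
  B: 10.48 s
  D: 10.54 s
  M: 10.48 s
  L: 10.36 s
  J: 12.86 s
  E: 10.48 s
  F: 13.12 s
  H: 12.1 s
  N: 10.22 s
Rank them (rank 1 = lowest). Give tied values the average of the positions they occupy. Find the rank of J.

Sorted (ascending): 10.22, 10.36, 10.48, 10.48, 10.48, 10.54, 12.07, 12.1, 12.77, 12.86, 12.88, 13.12
The 3 values of 10.48 occupy positions 3–5 → average rank 4.
J has value 12.86 s → rank 10.

10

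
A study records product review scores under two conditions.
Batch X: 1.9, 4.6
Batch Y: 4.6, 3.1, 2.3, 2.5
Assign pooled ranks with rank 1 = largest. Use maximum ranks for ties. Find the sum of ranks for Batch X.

Sorted (descending): 4.6, 4.6, 3.1, 2.5, 2.3, 1.9
The 2 values of 4.6 occupy positions 1–2 → each gets rank 2.
Batch X values → pooled ranks: 1.9→6, 4.6→2
Rank sum = 6 + 2 = 8

8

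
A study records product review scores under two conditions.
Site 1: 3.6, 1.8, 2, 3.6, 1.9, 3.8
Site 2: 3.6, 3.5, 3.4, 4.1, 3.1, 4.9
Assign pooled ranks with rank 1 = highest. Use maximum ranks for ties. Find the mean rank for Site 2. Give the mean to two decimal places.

Sorted (descending): 4.9, 4.1, 3.8, 3.6, 3.6, 3.6, 3.5, 3.4, 3.1, 2, 1.9, 1.8
The 3 values of 3.6 occupy positions 4–6 → each gets rank 6.
Site 2 values → pooled ranks: 3.6→6, 3.5→7, 3.4→8, 4.1→2, 3.1→9, 4.9→1
Mean rank = (6 + 7 + 8 + 2 + 9 + 1) / 6 = 5.50

5.50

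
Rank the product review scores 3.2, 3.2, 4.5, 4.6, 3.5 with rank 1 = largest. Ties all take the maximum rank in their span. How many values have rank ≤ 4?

3

Sorted (descending): 4.6, 4.5, 3.5, 3.2, 3.2
The 2 values of 3.2 occupy positions 4–5 → each gets rank 5.
Ranks ≤ 4: {1, 2, 3} → 3 values.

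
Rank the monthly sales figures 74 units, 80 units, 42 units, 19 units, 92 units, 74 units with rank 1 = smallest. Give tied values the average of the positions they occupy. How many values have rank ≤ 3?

Sorted (ascending): 19, 42, 74, 74, 80, 92
The 2 values of 74 occupy positions 3–4 → average rank (3+4)/2 = 3.5.
Ranks ≤ 3: {1, 2} → 2 values.

2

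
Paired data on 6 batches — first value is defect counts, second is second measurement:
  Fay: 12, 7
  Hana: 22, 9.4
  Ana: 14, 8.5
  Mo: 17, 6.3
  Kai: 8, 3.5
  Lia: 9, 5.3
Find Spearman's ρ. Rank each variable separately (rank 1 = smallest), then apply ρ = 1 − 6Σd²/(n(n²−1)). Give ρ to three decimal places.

0.829

Ranks of variable 1: 3, 6, 4, 5, 1, 2
Ranks of variable 2: 4, 6, 5, 3, 1, 2
d = r₁ − r₂: -1, 0, -1, 2, 0, 0
d²: 1, 0, 1, 4, 0, 0; Σd² = 6
ρ = 1 − 6·6/(6·35) = 1 − 36/210 = 0.829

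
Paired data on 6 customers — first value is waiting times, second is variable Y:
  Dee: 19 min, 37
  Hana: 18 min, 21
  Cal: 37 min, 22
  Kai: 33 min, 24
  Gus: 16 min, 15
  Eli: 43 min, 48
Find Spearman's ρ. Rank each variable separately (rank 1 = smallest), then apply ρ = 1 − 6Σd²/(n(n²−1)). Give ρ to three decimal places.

Ranks of variable 1: 3, 2, 5, 4, 1, 6
Ranks of variable 2: 5, 2, 3, 4, 1, 6
d = r₁ − r₂: -2, 0, 2, 0, 0, 0
d²: 4, 0, 4, 0, 0, 0; Σd² = 8
ρ = 1 − 6·8/(6·35) = 1 − 48/210 = 0.771

0.771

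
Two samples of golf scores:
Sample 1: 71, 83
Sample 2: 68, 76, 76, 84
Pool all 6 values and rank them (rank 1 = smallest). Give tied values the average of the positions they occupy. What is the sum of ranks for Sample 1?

7

Sorted (ascending): 68, 71, 76, 76, 83, 84
The 2 values of 76 occupy positions 3–4 → average rank (3+4)/2 = 3.5.
Sample 1 values → pooled ranks: 71→2, 83→5
Rank sum = 2 + 5 = 7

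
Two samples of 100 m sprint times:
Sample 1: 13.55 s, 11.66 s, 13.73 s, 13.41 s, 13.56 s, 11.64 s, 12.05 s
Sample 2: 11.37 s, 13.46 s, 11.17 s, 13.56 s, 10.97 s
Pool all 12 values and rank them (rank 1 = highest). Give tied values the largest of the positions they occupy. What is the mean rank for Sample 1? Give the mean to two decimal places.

5.43

Sorted (descending): 13.73, 13.56, 13.56, 13.55, 13.46, 13.41, 12.05, 11.66, 11.64, 11.37, 11.17, 10.97
The 2 values of 13.56 occupy positions 2–3 → each gets rank 3.
Sample 1 values → pooled ranks: 13.55→4, 11.66→8, 13.73→1, 13.41→6, 13.56→3, 11.64→9, 12.05→7
Mean rank = (4 + 8 + 1 + 6 + 3 + 9 + 7) / 7 = 5.43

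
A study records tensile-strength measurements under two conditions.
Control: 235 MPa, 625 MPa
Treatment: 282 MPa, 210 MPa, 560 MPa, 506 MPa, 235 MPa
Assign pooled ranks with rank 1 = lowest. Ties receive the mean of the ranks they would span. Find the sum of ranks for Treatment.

18.5

Sorted (ascending): 210, 235, 235, 282, 506, 560, 625
The 2 values of 235 occupy positions 2–3 → average rank (2+3)/2 = 2.5.
Treatment values → pooled ranks: 282→4, 210→1, 560→6, 506→5, 235→2.5
Rank sum = 4 + 1 + 6 + 5 + 2.5 = 18.5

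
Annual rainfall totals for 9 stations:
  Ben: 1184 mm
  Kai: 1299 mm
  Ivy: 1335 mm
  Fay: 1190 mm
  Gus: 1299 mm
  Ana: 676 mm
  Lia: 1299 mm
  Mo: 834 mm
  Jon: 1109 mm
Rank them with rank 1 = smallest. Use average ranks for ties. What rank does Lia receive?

7

Sorted (ascending): 676, 834, 1109, 1184, 1190, 1299, 1299, 1299, 1335
The 3 values of 1299 occupy positions 6–8 → average rank 7.
Lia has value 1299 mm → rank 7.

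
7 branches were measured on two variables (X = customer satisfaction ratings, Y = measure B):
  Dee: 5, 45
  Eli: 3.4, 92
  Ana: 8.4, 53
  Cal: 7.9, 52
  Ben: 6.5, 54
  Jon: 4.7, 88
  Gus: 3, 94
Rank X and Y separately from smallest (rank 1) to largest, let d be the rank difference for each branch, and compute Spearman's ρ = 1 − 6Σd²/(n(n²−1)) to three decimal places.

-0.750

Ranks of variable 1: 4, 2, 7, 6, 5, 3, 1
Ranks of variable 2: 1, 6, 3, 2, 4, 5, 7
d = r₁ − r₂: 3, -4, 4, 4, 1, -2, -6
d²: 9, 16, 16, 16, 1, 4, 36; Σd² = 98
ρ = 1 − 6·98/(7·48) = 1 − 588/336 = -0.750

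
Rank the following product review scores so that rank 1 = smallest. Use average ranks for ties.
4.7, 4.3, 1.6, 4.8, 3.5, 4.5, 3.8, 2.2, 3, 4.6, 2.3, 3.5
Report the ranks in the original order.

11, 8, 1, 12, 5.5, 9, 7, 2, 4, 10, 3, 5.5

Sorted (ascending): 1.6, 2.2, 2.3, 3, 3.5, 3.5, 3.8, 4.3, 4.5, 4.6, 4.7, 4.8
The 2 values of 3.5 occupy positions 5–6 → average rank (5+6)/2 = 5.5.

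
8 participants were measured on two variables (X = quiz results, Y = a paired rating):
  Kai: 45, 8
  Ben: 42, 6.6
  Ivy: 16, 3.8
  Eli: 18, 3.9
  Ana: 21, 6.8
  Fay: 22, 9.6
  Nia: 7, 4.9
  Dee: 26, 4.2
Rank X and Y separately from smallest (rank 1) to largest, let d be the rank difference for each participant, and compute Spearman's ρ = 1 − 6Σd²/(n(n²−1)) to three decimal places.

Ranks of variable 1: 8, 7, 2, 3, 4, 5, 1, 6
Ranks of variable 2: 7, 5, 1, 2, 6, 8, 4, 3
d = r₁ − r₂: 1, 2, 1, 1, -2, -3, -3, 3
d²: 1, 4, 1, 1, 4, 9, 9, 9; Σd² = 38
ρ = 1 − 6·38/(8·63) = 1 − 228/504 = 0.548

0.548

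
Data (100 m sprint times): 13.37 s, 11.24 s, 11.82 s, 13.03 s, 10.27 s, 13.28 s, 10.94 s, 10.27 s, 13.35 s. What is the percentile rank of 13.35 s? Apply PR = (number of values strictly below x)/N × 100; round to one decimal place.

N = 9.
Strictly below 13.35: 7. Equal to 13.35: 1.
PR = 7/9 × 100 = 77.8

77.8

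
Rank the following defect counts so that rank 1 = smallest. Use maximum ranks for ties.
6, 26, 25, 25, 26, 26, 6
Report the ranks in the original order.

2, 7, 4, 4, 7, 7, 2

Sorted (ascending): 6, 6, 25, 25, 26, 26, 26
The 2 values of 6 occupy positions 1–2 → each gets rank 2.
The 2 values of 25 occupy positions 3–4 → each gets rank 4.
The 3 values of 26 occupy positions 5–7 → each gets rank 7.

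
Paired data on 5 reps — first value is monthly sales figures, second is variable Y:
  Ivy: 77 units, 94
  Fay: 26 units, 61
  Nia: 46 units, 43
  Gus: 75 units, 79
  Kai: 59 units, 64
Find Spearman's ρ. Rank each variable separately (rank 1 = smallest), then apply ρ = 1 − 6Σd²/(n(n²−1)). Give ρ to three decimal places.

0.900

Ranks of variable 1: 5, 1, 2, 4, 3
Ranks of variable 2: 5, 2, 1, 4, 3
d = r₁ − r₂: 0, -1, 1, 0, 0
d²: 0, 1, 1, 0, 0; Σd² = 2
ρ = 1 − 6·2/(5·24) = 1 − 12/120 = 0.900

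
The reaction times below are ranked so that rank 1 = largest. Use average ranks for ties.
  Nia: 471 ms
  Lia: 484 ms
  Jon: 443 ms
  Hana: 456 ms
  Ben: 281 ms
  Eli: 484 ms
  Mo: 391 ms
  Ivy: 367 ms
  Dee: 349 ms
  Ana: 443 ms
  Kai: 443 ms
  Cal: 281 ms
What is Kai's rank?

6

Sorted (descending): 484, 484, 471, 456, 443, 443, 443, 391, 367, 349, 281, 281
The 2 values of 484 occupy positions 1–2 → average rank (1+2)/2 = 1.5.
The 3 values of 443 occupy positions 5–7 → average rank 6.
The 2 values of 281 occupy positions 11–12 → average rank (11+12)/2 = 11.5.
Kai has value 443 ms → rank 6.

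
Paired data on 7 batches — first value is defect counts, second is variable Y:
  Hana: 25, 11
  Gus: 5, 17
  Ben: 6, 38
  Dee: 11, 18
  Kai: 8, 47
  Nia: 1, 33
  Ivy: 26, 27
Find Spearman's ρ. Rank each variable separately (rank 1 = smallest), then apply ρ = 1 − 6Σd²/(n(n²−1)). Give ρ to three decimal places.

Ranks of variable 1: 6, 2, 3, 5, 4, 1, 7
Ranks of variable 2: 1, 2, 6, 3, 7, 5, 4
d = r₁ − r₂: 5, 0, -3, 2, -3, -4, 3
d²: 25, 0, 9, 4, 9, 16, 9; Σd² = 72
ρ = 1 − 6·72/(7·48) = 1 − 432/336 = -0.286

-0.286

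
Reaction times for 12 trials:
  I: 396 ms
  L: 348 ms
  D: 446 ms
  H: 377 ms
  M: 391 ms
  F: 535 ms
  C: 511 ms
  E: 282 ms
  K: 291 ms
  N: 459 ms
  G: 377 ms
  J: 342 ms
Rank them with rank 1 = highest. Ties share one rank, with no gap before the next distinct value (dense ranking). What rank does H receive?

7

Sorted (descending): 535, 511, 459, 446, 396, 391, 377, 377, 348, 342, 291, 282
The 2 values of 377 share dense rank 7.
Remaining distinct values take the next consecutive integers.
H has value 377 ms → rank 7.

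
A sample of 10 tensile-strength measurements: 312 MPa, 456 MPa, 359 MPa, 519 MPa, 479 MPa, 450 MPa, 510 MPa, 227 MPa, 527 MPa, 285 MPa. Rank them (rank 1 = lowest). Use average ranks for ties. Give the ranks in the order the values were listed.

Sorted (ascending): 227, 285, 312, 359, 450, 456, 479, 510, 519, 527
No ties — each value takes its position as its rank.

3, 6, 4, 9, 7, 5, 8, 1, 10, 2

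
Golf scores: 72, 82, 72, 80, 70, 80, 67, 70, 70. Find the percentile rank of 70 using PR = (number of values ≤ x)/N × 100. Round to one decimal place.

44.4

N = 9.
Strictly below 70: 1. Equal to 70: 3.
PR = 4/9 × 100 = 44.4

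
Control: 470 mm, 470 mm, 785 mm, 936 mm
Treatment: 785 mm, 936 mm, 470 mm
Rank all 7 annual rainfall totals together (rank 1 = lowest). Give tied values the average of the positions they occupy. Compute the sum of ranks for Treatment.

Sorted (ascending): 470, 470, 470, 785, 785, 936, 936
The 3 values of 470 occupy positions 1–3 → average rank 2.
The 2 values of 785 occupy positions 4–5 → average rank (4+5)/2 = 4.5.
The 2 values of 936 occupy positions 6–7 → average rank (6+7)/2 = 6.5.
Treatment values → pooled ranks: 785→4.5, 936→6.5, 470→2
Rank sum = 4.5 + 6.5 + 2 = 13

13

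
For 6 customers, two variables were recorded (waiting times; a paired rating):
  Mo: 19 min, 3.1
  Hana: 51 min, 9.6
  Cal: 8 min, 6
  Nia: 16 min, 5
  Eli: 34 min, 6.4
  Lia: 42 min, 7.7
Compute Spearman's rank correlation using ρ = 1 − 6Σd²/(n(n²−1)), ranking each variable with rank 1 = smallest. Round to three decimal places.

0.771

Ranks of variable 1: 3, 6, 1, 2, 4, 5
Ranks of variable 2: 1, 6, 3, 2, 4, 5
d = r₁ − r₂: 2, 0, -2, 0, 0, 0
d²: 4, 0, 4, 0, 0, 0; Σd² = 8
ρ = 1 − 6·8/(6·35) = 1 − 48/210 = 0.771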